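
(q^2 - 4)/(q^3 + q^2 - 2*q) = (q - 2)/(q*(q - 1))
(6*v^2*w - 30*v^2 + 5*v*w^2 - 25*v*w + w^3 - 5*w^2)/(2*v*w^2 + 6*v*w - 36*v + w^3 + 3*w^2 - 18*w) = (3*v*w - 15*v + w^2 - 5*w)/(w^2 + 3*w - 18)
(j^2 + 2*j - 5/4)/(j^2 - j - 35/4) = (2*j - 1)/(2*j - 7)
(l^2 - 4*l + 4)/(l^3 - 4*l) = (l - 2)/(l*(l + 2))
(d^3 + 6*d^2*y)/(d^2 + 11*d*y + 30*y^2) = d^2/(d + 5*y)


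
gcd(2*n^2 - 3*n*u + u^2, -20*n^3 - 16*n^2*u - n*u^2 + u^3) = 1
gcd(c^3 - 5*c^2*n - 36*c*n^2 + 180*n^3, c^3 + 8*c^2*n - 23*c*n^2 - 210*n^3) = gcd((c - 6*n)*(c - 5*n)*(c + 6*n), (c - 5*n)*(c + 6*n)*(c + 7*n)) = c^2 + c*n - 30*n^2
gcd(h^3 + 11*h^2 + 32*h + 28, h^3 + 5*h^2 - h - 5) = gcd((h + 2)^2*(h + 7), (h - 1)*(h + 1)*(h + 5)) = 1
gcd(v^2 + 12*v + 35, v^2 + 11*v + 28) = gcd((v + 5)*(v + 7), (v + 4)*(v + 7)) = v + 7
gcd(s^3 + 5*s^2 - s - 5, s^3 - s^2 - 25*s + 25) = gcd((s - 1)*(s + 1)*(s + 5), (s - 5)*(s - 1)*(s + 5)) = s^2 + 4*s - 5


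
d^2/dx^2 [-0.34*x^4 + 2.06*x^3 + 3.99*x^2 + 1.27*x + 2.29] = -4.08*x^2 + 12.36*x + 7.98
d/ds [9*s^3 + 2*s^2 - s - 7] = 27*s^2 + 4*s - 1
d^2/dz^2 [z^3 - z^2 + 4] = 6*z - 2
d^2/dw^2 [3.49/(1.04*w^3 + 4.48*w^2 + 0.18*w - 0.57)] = (-(21.7776*w + 31.2704)*(1.04*w^3 + 4.48*w^2 + 0.18*w - 0.57) + 3.49*(3.12*w^2 + 8.96*w + 0.18)*(6.24*w^2 + 17.92*w + 0.36))/(1.04*w^3 + 4.48*w^2 + 0.18*w - 0.57)^3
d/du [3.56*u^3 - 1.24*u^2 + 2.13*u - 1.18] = 10.68*u^2 - 2.48*u + 2.13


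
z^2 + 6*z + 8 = (z + 2)*(z + 4)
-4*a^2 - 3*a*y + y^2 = (-4*a + y)*(a + y)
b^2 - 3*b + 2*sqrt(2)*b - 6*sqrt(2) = (b - 3)*(b + 2*sqrt(2))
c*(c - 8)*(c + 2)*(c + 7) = c^4 + c^3 - 58*c^2 - 112*c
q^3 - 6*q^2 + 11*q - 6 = (q - 3)*(q - 2)*(q - 1)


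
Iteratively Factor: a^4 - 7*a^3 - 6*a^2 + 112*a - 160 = (a - 2)*(a^3 - 5*a^2 - 16*a + 80) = (a - 2)*(a + 4)*(a^2 - 9*a + 20) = (a - 5)*(a - 2)*(a + 4)*(a - 4)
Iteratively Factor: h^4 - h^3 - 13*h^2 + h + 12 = (h - 1)*(h^3 - 13*h - 12) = (h - 1)*(h + 1)*(h^2 - h - 12) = (h - 4)*(h - 1)*(h + 1)*(h + 3)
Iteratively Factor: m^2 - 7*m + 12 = (m - 3)*(m - 4)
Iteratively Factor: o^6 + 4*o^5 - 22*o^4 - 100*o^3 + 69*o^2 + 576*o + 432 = (o + 1)*(o^5 + 3*o^4 - 25*o^3 - 75*o^2 + 144*o + 432) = (o - 4)*(o + 1)*(o^4 + 7*o^3 + 3*o^2 - 63*o - 108) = (o - 4)*(o + 1)*(o + 4)*(o^3 + 3*o^2 - 9*o - 27) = (o - 4)*(o + 1)*(o + 3)*(o + 4)*(o^2 - 9) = (o - 4)*(o + 1)*(o + 3)^2*(o + 4)*(o - 3)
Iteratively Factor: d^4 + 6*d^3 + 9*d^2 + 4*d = (d)*(d^3 + 6*d^2 + 9*d + 4) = d*(d + 1)*(d^2 + 5*d + 4) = d*(d + 1)^2*(d + 4)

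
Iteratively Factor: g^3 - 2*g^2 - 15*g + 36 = (g + 4)*(g^2 - 6*g + 9) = (g - 3)*(g + 4)*(g - 3)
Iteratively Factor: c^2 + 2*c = (c + 2)*(c)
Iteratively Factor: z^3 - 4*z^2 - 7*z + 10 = (z - 1)*(z^2 - 3*z - 10) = (z - 5)*(z - 1)*(z + 2)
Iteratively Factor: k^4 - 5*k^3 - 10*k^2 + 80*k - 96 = (k - 4)*(k^3 - k^2 - 14*k + 24) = (k - 4)*(k - 3)*(k^2 + 2*k - 8) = (k - 4)*(k - 3)*(k - 2)*(k + 4)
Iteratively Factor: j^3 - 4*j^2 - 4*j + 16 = (j - 2)*(j^2 - 2*j - 8) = (j - 4)*(j - 2)*(j + 2)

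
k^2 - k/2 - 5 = (k - 5/2)*(k + 2)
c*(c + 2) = c^2 + 2*c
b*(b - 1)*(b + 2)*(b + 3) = b^4 + 4*b^3 + b^2 - 6*b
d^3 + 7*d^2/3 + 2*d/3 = d*(d + 1/3)*(d + 2)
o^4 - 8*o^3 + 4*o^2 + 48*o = o*(o - 6)*(o - 4)*(o + 2)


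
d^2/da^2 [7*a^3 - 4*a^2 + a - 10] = 42*a - 8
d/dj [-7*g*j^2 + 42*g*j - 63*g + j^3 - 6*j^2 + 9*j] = -14*g*j + 42*g + 3*j^2 - 12*j + 9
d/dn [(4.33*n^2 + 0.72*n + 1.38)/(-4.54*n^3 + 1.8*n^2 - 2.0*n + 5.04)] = (19.6582*n^4 + 6.5376*n^3 + 8.8396*n^2 + 38.6784*n + 6.3888)/(20.6116*n^6 - 16.344*n^5 + 21.4*n^4 - 52.9632*n^3 + 22.144*n^2 - 20.16*n + 25.4016)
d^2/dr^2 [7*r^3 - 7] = 42*r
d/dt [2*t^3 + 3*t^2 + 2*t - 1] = 6*t^2 + 6*t + 2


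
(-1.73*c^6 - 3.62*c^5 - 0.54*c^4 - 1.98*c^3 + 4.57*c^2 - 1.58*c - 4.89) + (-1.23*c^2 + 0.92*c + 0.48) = -1.73*c^6 - 3.62*c^5 - 0.54*c^4 - 1.98*c^3 + 3.34*c^2 - 0.66*c - 4.41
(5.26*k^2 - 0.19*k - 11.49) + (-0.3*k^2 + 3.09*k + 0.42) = 4.96*k^2 + 2.9*k - 11.07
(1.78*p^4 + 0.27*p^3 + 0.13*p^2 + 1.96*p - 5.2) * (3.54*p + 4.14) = 6.3012*p^5 + 8.325*p^4 + 1.578*p^3 + 7.4766*p^2 - 10.2936*p - 21.528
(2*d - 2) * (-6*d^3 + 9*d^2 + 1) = -12*d^4 + 30*d^3 - 18*d^2 + 2*d - 2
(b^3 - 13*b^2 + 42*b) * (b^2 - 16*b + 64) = b^5 - 29*b^4 + 314*b^3 - 1504*b^2 + 2688*b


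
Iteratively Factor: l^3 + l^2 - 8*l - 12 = (l + 2)*(l^2 - l - 6) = (l - 3)*(l + 2)*(l + 2)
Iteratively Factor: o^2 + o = (o + 1)*(o)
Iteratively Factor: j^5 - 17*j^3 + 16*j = (j - 1)*(j^4 + j^3 - 16*j^2 - 16*j) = (j - 4)*(j - 1)*(j^3 + 5*j^2 + 4*j) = (j - 4)*(j - 1)*(j + 1)*(j^2 + 4*j) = (j - 4)*(j - 1)*(j + 1)*(j + 4)*(j)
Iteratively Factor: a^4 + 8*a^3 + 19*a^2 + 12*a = (a + 3)*(a^3 + 5*a^2 + 4*a) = a*(a + 3)*(a^2 + 5*a + 4) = a*(a + 3)*(a + 4)*(a + 1)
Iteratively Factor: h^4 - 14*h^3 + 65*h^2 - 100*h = (h - 5)*(h^3 - 9*h^2 + 20*h) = (h - 5)*(h - 4)*(h^2 - 5*h) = h*(h - 5)*(h - 4)*(h - 5)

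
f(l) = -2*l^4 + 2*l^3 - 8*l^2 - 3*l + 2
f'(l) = -8*l^3 + 6*l^2 - 16*l - 3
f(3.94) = -493.65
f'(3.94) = -462.20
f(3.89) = -470.96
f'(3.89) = -445.36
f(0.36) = -0.06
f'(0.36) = -8.36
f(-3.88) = -676.89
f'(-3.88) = 616.69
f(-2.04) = -76.79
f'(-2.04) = 122.53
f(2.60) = -116.12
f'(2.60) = -144.65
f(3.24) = -244.08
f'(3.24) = -263.95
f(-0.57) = 0.53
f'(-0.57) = 9.55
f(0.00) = 2.00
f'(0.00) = -3.00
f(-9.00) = -15199.00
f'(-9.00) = 6459.00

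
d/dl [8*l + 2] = 8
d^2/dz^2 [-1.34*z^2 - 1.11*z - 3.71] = -2.68000000000000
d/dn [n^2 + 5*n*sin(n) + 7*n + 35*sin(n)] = 5*n*cos(n) + 2*n + 5*sin(n) + 35*cos(n) + 7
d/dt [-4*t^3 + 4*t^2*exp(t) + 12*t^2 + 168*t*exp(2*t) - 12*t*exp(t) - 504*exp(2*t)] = 4*t^2*exp(t) - 12*t^2 + 336*t*exp(2*t) - 4*t*exp(t) + 24*t - 840*exp(2*t) - 12*exp(t)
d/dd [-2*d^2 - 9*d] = -4*d - 9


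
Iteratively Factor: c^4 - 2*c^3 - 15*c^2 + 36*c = (c + 4)*(c^3 - 6*c^2 + 9*c) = c*(c + 4)*(c^2 - 6*c + 9) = c*(c - 3)*(c + 4)*(c - 3)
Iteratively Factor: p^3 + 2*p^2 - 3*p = (p + 3)*(p^2 - p) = (p - 1)*(p + 3)*(p)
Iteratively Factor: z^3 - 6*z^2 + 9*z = (z - 3)*(z^2 - 3*z) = (z - 3)^2*(z)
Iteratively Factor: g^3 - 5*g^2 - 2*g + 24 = (g - 3)*(g^2 - 2*g - 8) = (g - 3)*(g + 2)*(g - 4)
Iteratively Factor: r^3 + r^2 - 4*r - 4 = (r - 2)*(r^2 + 3*r + 2) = (r - 2)*(r + 2)*(r + 1)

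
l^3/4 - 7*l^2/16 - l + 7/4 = (l/4 + 1/2)*(l - 2)*(l - 7/4)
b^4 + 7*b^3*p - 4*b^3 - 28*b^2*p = b^2*(b - 4)*(b + 7*p)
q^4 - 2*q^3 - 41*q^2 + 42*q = q*(q - 7)*(q - 1)*(q + 6)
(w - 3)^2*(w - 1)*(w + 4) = w^4 - 3*w^3 - 13*w^2 + 51*w - 36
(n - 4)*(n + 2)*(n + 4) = n^3 + 2*n^2 - 16*n - 32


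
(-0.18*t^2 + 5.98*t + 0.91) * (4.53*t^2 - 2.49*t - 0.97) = -0.8154*t^4 + 27.5376*t^3 - 10.5933*t^2 - 8.0665*t - 0.8827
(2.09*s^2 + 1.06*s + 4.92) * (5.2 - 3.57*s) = -7.4613*s^3 + 7.0838*s^2 - 12.0524*s + 25.584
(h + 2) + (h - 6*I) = 2*h + 2 - 6*I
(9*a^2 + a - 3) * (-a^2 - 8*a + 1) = -9*a^4 - 73*a^3 + 4*a^2 + 25*a - 3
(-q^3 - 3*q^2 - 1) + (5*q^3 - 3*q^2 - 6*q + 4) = 4*q^3 - 6*q^2 - 6*q + 3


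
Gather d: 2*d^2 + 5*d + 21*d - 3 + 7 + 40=2*d^2 + 26*d + 44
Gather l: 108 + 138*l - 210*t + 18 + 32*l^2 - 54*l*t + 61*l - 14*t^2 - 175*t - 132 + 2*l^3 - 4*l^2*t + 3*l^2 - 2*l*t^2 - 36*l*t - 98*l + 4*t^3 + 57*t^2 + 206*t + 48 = 2*l^3 + l^2*(35 - 4*t) + l*(-2*t^2 - 90*t + 101) + 4*t^3 + 43*t^2 - 179*t + 42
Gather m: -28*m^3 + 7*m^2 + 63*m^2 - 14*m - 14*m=-28*m^3 + 70*m^2 - 28*m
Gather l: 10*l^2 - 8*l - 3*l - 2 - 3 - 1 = 10*l^2 - 11*l - 6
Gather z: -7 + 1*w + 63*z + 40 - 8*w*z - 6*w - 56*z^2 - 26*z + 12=-5*w - 56*z^2 + z*(37 - 8*w) + 45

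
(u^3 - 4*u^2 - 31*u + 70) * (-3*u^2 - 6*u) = -3*u^5 + 6*u^4 + 117*u^3 - 24*u^2 - 420*u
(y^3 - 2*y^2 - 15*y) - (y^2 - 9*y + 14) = y^3 - 3*y^2 - 6*y - 14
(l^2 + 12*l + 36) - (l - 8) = l^2 + 11*l + 44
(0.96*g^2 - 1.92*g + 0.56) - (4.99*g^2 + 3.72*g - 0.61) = -4.03*g^2 - 5.64*g + 1.17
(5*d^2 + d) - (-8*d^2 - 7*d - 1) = 13*d^2 + 8*d + 1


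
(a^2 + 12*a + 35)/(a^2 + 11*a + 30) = (a + 7)/(a + 6)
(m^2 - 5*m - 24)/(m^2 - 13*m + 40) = (m + 3)/(m - 5)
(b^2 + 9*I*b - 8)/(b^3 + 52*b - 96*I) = (b + I)/(b^2 - 8*I*b - 12)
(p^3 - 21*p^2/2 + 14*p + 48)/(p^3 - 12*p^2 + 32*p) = (p + 3/2)/p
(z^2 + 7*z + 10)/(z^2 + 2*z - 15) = (z + 2)/(z - 3)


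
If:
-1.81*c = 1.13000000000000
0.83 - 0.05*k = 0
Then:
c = -0.62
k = 16.60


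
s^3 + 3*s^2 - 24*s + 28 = (s - 2)^2*(s + 7)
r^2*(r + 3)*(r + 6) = r^4 + 9*r^3 + 18*r^2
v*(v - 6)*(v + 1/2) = v^3 - 11*v^2/2 - 3*v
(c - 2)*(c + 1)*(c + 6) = c^3 + 5*c^2 - 8*c - 12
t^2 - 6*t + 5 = (t - 5)*(t - 1)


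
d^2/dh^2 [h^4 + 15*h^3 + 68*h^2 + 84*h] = 12*h^2 + 90*h + 136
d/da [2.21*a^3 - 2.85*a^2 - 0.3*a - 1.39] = 6.63*a^2 - 5.7*a - 0.3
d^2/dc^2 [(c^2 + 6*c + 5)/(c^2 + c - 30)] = 10*(c^3 + 21*c^2 + 111*c + 247)/(c^6 + 3*c^5 - 87*c^4 - 179*c^3 + 2610*c^2 + 2700*c - 27000)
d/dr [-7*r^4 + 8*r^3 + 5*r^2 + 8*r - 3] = -28*r^3 + 24*r^2 + 10*r + 8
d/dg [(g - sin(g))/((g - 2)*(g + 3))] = ((1 - cos(g))*(g - 2)*(g + 3) + (-g + sin(g))*(g - 2) + (-g + sin(g))*(g + 3))/((g - 2)^2*(g + 3)^2)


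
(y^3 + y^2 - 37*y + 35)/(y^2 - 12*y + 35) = (y^2 + 6*y - 7)/(y - 7)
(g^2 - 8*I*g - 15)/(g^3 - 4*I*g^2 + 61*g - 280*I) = (g - 3*I)/(g^2 + I*g + 56)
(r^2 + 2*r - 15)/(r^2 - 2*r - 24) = (-r^2 - 2*r + 15)/(-r^2 + 2*r + 24)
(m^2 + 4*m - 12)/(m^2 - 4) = (m + 6)/(m + 2)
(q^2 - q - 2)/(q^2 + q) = (q - 2)/q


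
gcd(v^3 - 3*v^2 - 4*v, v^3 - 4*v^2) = v^2 - 4*v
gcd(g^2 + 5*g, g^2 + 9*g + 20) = g + 5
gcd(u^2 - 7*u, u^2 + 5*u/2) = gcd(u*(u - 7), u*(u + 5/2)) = u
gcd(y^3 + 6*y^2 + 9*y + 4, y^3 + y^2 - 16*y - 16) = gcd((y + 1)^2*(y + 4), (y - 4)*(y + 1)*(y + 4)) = y^2 + 5*y + 4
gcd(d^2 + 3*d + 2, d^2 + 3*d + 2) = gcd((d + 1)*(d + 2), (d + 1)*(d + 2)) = d^2 + 3*d + 2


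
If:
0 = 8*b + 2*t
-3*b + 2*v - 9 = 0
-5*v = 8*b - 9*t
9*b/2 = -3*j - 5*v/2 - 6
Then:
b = -45/103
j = -937/206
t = 180/103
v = 396/103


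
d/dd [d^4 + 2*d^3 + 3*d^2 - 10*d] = 4*d^3 + 6*d^2 + 6*d - 10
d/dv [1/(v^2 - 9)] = -2*v/(v^2 - 9)^2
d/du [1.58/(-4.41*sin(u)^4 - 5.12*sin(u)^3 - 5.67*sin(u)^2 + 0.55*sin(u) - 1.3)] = (27.8712*sin(u)^3 + 24.2688*sin(u)^2 + 17.9172*sin(u) - 0.869)*cos(u)/(4.41*sin(u)^4 + 5.12*sin(u)^3 + 5.67*sin(u)^2 - 0.55*sin(u) + 1.3)^2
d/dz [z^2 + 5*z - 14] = 2*z + 5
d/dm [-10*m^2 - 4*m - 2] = -20*m - 4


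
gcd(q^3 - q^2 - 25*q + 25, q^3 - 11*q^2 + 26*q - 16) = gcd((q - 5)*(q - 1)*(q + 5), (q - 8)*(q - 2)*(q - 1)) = q - 1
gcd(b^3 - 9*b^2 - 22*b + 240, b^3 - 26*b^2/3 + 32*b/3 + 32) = b - 6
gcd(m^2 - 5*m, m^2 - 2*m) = m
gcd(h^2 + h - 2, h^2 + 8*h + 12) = h + 2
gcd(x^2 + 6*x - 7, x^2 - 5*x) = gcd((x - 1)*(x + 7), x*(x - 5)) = 1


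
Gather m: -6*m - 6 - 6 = -6*m - 12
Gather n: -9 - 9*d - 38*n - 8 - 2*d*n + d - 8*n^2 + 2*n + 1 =-8*d - 8*n^2 + n*(-2*d - 36) - 16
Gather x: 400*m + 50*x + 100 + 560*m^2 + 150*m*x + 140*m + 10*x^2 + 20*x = 560*m^2 + 540*m + 10*x^2 + x*(150*m + 70) + 100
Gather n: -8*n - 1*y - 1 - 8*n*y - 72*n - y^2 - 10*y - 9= n*(-8*y - 80) - y^2 - 11*y - 10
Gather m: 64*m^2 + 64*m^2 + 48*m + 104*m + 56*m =128*m^2 + 208*m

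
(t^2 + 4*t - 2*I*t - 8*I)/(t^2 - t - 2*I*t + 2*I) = (t + 4)/(t - 1)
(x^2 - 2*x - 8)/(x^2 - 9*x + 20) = (x + 2)/(x - 5)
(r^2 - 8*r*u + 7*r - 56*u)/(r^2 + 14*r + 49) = (r - 8*u)/(r + 7)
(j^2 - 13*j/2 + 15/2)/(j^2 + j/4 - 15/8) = 4*(2*j^2 - 13*j + 15)/(8*j^2 + 2*j - 15)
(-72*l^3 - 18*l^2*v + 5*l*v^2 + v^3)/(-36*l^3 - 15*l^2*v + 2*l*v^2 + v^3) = (6*l + v)/(3*l + v)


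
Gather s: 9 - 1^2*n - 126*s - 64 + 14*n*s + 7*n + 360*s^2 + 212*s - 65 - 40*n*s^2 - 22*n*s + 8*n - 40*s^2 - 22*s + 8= 14*n + s^2*(320 - 40*n) + s*(64 - 8*n) - 112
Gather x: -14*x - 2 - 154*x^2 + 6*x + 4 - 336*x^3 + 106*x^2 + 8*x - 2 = -336*x^3 - 48*x^2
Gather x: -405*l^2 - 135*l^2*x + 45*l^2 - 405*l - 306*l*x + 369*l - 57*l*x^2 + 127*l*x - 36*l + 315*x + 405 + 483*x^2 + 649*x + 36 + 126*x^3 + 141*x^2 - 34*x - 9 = -360*l^2 - 72*l + 126*x^3 + x^2*(624 - 57*l) + x*(-135*l^2 - 179*l + 930) + 432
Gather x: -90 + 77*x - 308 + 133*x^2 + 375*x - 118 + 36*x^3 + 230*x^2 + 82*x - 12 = 36*x^3 + 363*x^2 + 534*x - 528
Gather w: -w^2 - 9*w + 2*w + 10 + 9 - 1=-w^2 - 7*w + 18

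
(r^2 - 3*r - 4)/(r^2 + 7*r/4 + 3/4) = 4*(r - 4)/(4*r + 3)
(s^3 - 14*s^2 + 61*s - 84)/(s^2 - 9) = (s^2 - 11*s + 28)/(s + 3)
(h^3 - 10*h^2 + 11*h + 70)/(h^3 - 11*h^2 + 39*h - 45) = (h^2 - 5*h - 14)/(h^2 - 6*h + 9)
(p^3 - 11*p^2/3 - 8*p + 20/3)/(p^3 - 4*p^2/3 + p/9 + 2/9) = 3*(p^2 - 3*p - 10)/(3*p^2 - 2*p - 1)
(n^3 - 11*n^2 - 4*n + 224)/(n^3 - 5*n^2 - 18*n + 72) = (n^2 - 15*n + 56)/(n^2 - 9*n + 18)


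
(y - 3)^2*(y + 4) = y^3 - 2*y^2 - 15*y + 36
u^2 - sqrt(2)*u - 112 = (u - 8*sqrt(2))*(u + 7*sqrt(2))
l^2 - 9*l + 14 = (l - 7)*(l - 2)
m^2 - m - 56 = (m - 8)*(m + 7)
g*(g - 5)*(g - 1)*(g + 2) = g^4 - 4*g^3 - 7*g^2 + 10*g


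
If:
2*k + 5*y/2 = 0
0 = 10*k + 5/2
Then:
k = -1/4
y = 1/5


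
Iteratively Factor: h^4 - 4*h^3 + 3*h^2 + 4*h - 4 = (h - 2)*(h^3 - 2*h^2 - h + 2) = (h - 2)*(h - 1)*(h^2 - h - 2) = (h - 2)^2*(h - 1)*(h + 1)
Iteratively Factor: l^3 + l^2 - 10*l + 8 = (l - 2)*(l^2 + 3*l - 4) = (l - 2)*(l - 1)*(l + 4)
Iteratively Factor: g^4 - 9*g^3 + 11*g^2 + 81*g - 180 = (g + 3)*(g^3 - 12*g^2 + 47*g - 60) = (g - 5)*(g + 3)*(g^2 - 7*g + 12) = (g - 5)*(g - 3)*(g + 3)*(g - 4)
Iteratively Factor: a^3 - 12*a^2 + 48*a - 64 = (a - 4)*(a^2 - 8*a + 16) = (a - 4)^2*(a - 4)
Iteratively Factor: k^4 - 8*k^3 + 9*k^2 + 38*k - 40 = (k - 5)*(k^3 - 3*k^2 - 6*k + 8) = (k - 5)*(k - 1)*(k^2 - 2*k - 8) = (k - 5)*(k - 1)*(k + 2)*(k - 4)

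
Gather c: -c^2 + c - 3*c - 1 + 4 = -c^2 - 2*c + 3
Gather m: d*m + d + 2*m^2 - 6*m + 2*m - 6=d + 2*m^2 + m*(d - 4) - 6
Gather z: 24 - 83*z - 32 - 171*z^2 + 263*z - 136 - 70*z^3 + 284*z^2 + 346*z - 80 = -70*z^3 + 113*z^2 + 526*z - 224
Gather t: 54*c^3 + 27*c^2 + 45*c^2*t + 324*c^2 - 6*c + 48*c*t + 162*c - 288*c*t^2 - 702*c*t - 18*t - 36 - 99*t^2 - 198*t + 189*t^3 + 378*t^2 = 54*c^3 + 351*c^2 + 156*c + 189*t^3 + t^2*(279 - 288*c) + t*(45*c^2 - 654*c - 216) - 36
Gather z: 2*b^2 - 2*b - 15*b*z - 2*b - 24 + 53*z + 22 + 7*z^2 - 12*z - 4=2*b^2 - 4*b + 7*z^2 + z*(41 - 15*b) - 6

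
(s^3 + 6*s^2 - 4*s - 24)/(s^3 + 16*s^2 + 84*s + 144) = (s^2 - 4)/(s^2 + 10*s + 24)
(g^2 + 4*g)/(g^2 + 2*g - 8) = g/(g - 2)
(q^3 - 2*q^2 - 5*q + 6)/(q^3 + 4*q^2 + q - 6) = (q - 3)/(q + 3)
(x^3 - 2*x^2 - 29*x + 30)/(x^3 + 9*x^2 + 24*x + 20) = (x^2 - 7*x + 6)/(x^2 + 4*x + 4)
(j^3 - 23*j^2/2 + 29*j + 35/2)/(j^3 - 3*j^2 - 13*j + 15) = (2*j^2 - 13*j - 7)/(2*(j^2 + 2*j - 3))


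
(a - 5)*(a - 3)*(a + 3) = a^3 - 5*a^2 - 9*a + 45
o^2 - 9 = (o - 3)*(o + 3)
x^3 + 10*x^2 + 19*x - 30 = (x - 1)*(x + 5)*(x + 6)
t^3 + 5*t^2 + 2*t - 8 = (t - 1)*(t + 2)*(t + 4)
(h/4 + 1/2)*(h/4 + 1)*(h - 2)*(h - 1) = h^4/16 + 3*h^3/16 - h^2/2 - 3*h/4 + 1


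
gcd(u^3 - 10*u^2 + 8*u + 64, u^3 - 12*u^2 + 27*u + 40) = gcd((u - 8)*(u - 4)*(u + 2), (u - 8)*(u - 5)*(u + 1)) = u - 8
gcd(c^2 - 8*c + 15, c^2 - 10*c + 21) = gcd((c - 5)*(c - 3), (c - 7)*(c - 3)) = c - 3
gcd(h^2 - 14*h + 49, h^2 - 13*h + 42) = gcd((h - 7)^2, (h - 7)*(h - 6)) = h - 7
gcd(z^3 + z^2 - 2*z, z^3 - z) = z^2 - z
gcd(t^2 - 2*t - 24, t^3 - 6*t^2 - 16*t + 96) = t^2 - 2*t - 24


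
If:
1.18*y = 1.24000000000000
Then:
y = 1.05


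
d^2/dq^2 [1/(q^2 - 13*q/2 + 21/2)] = 4*(-4*q^2 + 26*q + (4*q - 13)^2 - 42)/(2*q^2 - 13*q + 21)^3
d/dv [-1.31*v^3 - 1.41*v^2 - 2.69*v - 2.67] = -3.93*v^2 - 2.82*v - 2.69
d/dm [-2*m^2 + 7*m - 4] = 7 - 4*m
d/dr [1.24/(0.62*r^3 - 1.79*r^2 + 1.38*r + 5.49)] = (-2.3064*r^2 + 4.4392*r - 1.7112)/(0.62*r^3 - 1.79*r^2 + 1.38*r + 5.49)^2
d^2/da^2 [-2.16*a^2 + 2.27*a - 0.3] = -4.32000000000000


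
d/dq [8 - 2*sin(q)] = -2*cos(q)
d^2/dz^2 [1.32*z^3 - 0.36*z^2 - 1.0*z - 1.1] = 7.92*z - 0.72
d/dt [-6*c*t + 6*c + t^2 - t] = -6*c + 2*t - 1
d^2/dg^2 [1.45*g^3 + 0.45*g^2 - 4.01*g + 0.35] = 8.7*g + 0.9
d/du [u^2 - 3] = 2*u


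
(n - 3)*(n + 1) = n^2 - 2*n - 3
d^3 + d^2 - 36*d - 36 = (d - 6)*(d + 1)*(d + 6)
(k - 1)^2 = k^2 - 2*k + 1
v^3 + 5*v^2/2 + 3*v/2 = v*(v + 1)*(v + 3/2)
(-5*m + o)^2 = 25*m^2 - 10*m*o + o^2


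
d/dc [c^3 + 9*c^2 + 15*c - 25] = 3*c^2 + 18*c + 15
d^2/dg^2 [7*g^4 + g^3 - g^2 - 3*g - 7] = 84*g^2 + 6*g - 2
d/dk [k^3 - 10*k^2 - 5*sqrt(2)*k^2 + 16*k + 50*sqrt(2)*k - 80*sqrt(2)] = 3*k^2 - 20*k - 10*sqrt(2)*k + 16 + 50*sqrt(2)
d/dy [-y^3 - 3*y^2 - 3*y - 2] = -3*y^2 - 6*y - 3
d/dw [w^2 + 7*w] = 2*w + 7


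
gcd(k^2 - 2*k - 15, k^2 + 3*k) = k + 3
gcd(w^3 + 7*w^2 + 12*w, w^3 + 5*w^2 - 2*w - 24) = w^2 + 7*w + 12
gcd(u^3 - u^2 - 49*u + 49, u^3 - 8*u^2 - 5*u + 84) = u - 7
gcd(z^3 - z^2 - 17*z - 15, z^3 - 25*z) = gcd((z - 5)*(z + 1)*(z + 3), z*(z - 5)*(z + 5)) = z - 5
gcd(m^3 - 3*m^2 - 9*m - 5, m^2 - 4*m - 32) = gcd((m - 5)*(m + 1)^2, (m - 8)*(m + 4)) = 1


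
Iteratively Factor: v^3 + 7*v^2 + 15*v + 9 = (v + 3)*(v^2 + 4*v + 3) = (v + 3)^2*(v + 1)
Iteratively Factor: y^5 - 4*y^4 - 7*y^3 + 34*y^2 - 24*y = (y - 4)*(y^4 - 7*y^2 + 6*y) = (y - 4)*(y - 1)*(y^3 + y^2 - 6*y) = (y - 4)*(y - 2)*(y - 1)*(y^2 + 3*y) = y*(y - 4)*(y - 2)*(y - 1)*(y + 3)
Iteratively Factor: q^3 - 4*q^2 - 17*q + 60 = (q - 3)*(q^2 - q - 20) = (q - 3)*(q + 4)*(q - 5)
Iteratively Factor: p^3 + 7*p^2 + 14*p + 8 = (p + 2)*(p^2 + 5*p + 4) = (p + 1)*(p + 2)*(p + 4)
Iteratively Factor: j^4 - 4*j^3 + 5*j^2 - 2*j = (j - 2)*(j^3 - 2*j^2 + j) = j*(j - 2)*(j^2 - 2*j + 1) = j*(j - 2)*(j - 1)*(j - 1)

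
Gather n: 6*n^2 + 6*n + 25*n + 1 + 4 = 6*n^2 + 31*n + 5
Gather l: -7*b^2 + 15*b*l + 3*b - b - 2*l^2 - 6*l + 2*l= -7*b^2 + 2*b - 2*l^2 + l*(15*b - 4)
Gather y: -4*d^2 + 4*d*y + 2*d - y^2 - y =-4*d^2 + 2*d - y^2 + y*(4*d - 1)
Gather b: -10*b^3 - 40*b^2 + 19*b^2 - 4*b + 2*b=-10*b^3 - 21*b^2 - 2*b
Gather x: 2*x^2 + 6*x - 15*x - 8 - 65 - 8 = 2*x^2 - 9*x - 81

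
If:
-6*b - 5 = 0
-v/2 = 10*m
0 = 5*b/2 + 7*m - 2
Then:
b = -5/6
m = 7/12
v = -35/3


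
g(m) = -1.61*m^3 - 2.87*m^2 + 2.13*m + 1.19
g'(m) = -4.83*m^2 - 5.74*m + 2.13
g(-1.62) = -2.95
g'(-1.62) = -1.25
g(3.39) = -87.29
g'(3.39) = -72.84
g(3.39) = -87.29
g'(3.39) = -72.84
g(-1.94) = -1.99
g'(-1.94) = -4.91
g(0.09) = 1.36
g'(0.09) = 1.57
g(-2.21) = -0.16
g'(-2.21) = -8.77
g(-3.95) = 47.22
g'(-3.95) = -50.56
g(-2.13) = -0.81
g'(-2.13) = -7.56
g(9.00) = -1385.80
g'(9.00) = -440.76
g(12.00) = -3168.61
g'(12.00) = -762.27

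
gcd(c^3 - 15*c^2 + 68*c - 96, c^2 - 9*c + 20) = c - 4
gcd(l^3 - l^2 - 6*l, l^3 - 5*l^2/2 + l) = l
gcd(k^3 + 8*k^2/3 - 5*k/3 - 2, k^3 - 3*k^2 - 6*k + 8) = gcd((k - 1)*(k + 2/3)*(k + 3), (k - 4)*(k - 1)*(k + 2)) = k - 1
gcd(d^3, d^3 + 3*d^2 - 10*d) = d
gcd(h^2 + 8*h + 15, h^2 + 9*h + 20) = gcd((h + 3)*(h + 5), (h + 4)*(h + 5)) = h + 5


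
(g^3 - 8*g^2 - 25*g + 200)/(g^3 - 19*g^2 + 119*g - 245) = (g^2 - 3*g - 40)/(g^2 - 14*g + 49)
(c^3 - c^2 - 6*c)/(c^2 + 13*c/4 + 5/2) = 4*c*(c - 3)/(4*c + 5)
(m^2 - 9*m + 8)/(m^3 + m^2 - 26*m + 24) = (m - 8)/(m^2 + 2*m - 24)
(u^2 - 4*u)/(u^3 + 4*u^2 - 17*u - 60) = u/(u^2 + 8*u + 15)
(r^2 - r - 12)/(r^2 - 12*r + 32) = (r + 3)/(r - 8)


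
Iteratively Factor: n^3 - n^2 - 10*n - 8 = (n + 1)*(n^2 - 2*n - 8) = (n + 1)*(n + 2)*(n - 4)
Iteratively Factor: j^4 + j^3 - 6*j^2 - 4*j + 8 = (j + 2)*(j^3 - j^2 - 4*j + 4) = (j - 2)*(j + 2)*(j^2 + j - 2) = (j - 2)*(j + 2)^2*(j - 1)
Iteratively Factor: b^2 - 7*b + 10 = (b - 5)*(b - 2)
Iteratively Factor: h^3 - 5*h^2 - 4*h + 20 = (h - 2)*(h^2 - 3*h - 10) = (h - 5)*(h - 2)*(h + 2)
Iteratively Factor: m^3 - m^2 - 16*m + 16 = (m - 1)*(m^2 - 16) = (m - 4)*(m - 1)*(m + 4)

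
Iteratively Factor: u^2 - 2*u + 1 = (u - 1)*(u - 1)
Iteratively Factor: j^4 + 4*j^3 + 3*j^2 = (j)*(j^3 + 4*j^2 + 3*j) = j^2*(j^2 + 4*j + 3) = j^2*(j + 1)*(j + 3)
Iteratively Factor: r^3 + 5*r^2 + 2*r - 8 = (r + 2)*(r^2 + 3*r - 4) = (r + 2)*(r + 4)*(r - 1)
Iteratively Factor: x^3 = (x)*(x^2) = x^2*(x)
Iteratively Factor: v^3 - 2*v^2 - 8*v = (v + 2)*(v^2 - 4*v) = (v - 4)*(v + 2)*(v)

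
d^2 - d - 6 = (d - 3)*(d + 2)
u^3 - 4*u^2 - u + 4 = (u - 4)*(u - 1)*(u + 1)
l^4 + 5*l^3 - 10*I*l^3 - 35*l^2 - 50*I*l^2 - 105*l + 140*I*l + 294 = (l - 2)*(l + 7)*(l - 7*I)*(l - 3*I)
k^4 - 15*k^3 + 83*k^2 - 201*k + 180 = (k - 5)*(k - 4)*(k - 3)^2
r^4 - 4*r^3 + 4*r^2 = r^2*(r - 2)^2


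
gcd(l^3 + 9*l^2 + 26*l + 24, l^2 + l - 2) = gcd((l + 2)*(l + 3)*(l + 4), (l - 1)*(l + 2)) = l + 2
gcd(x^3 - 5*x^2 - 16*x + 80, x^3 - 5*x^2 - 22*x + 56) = x + 4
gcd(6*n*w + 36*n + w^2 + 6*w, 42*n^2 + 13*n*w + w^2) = 6*n + w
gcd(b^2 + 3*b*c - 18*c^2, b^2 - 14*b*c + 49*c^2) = 1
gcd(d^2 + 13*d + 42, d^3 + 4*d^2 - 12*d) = d + 6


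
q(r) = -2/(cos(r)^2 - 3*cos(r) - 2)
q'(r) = -2*(2*sin(r)*cos(r) - 3*sin(r))/(cos(r)^2 - 3*cos(r) - 2)^2 = 2*(3 - 2*cos(r))*sin(r)/(sin(r)^2 + 3*cos(r) + 1)^2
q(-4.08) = -16.31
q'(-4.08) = 448.95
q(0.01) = 0.50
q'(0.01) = 0.00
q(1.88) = 2.01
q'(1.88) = 6.95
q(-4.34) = 2.58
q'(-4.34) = 11.53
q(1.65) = 1.14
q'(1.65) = 2.04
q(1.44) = 0.84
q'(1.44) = 0.96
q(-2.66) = -1.38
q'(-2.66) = -2.12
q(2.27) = -5.80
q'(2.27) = 55.12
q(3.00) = -1.03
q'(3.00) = 0.37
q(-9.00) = -1.28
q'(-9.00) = -1.63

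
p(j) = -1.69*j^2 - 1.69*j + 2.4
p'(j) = -3.38*j - 1.69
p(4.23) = -34.99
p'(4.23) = -15.99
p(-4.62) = -25.86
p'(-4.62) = 13.93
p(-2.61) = -4.70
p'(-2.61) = 7.13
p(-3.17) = -9.23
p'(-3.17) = 9.02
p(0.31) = 1.71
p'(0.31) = -2.74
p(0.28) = 1.79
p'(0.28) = -2.64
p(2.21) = -9.59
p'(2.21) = -9.16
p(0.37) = 1.54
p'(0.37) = -2.94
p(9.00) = -149.70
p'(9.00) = -32.11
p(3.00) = -17.88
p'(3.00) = -11.83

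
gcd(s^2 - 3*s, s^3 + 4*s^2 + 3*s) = s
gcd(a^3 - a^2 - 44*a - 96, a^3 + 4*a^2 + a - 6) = a + 3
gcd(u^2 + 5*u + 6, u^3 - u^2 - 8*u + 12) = u + 3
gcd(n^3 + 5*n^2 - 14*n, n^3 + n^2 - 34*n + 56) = n^2 + 5*n - 14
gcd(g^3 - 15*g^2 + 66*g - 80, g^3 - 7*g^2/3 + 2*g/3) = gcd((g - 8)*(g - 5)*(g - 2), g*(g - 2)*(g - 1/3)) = g - 2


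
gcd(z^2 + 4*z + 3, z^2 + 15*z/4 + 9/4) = z + 3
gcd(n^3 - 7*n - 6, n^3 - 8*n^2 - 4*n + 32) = n + 2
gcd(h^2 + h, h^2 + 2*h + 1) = h + 1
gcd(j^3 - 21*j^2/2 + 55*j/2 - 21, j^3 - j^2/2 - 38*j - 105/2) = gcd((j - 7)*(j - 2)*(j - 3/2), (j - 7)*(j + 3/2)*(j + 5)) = j - 7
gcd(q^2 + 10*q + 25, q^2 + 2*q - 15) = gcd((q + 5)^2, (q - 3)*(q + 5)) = q + 5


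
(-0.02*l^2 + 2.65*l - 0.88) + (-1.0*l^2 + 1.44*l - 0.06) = -1.02*l^2 + 4.09*l - 0.94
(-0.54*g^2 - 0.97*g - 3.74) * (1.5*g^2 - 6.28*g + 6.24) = -0.81*g^4 + 1.9362*g^3 - 2.888*g^2 + 17.4344*g - 23.3376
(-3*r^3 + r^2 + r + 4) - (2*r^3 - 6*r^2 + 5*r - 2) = -5*r^3 + 7*r^2 - 4*r + 6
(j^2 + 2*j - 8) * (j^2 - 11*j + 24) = j^4 - 9*j^3 - 6*j^2 + 136*j - 192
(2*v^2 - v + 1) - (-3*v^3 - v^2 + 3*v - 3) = 3*v^3 + 3*v^2 - 4*v + 4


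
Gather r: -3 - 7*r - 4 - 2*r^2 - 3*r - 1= -2*r^2 - 10*r - 8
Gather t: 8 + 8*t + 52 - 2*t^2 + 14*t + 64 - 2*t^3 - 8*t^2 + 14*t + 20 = -2*t^3 - 10*t^2 + 36*t + 144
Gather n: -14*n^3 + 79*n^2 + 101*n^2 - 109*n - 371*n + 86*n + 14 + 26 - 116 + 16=-14*n^3 + 180*n^2 - 394*n - 60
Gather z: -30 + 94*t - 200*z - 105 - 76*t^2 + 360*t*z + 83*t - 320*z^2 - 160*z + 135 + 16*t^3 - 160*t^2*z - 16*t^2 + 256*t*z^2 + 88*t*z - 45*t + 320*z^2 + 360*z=16*t^3 - 92*t^2 + 256*t*z^2 + 132*t + z*(-160*t^2 + 448*t)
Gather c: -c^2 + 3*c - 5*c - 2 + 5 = -c^2 - 2*c + 3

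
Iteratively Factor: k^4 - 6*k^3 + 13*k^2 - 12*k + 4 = (k - 1)*(k^3 - 5*k^2 + 8*k - 4) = (k - 2)*(k - 1)*(k^2 - 3*k + 2) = (k - 2)^2*(k - 1)*(k - 1)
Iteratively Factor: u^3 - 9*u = (u + 3)*(u^2 - 3*u) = u*(u + 3)*(u - 3)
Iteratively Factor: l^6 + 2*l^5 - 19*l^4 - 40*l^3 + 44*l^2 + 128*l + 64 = (l - 4)*(l^5 + 6*l^4 + 5*l^3 - 20*l^2 - 36*l - 16) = (l - 4)*(l + 2)*(l^4 + 4*l^3 - 3*l^2 - 14*l - 8) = (l - 4)*(l + 1)*(l + 2)*(l^3 + 3*l^2 - 6*l - 8) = (l - 4)*(l + 1)*(l + 2)*(l + 4)*(l^2 - l - 2) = (l - 4)*(l + 1)^2*(l + 2)*(l + 4)*(l - 2)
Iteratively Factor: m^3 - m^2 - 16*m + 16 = (m + 4)*(m^2 - 5*m + 4) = (m - 4)*(m + 4)*(m - 1)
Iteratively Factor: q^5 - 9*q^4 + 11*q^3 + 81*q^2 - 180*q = (q - 5)*(q^4 - 4*q^3 - 9*q^2 + 36*q) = (q - 5)*(q - 3)*(q^3 - q^2 - 12*q) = (q - 5)*(q - 4)*(q - 3)*(q^2 + 3*q) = q*(q - 5)*(q - 4)*(q - 3)*(q + 3)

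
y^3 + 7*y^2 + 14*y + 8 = (y + 1)*(y + 2)*(y + 4)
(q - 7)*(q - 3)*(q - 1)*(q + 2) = q^4 - 9*q^3 + 9*q^2 + 41*q - 42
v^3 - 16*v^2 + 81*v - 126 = (v - 7)*(v - 6)*(v - 3)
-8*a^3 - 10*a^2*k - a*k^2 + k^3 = (-4*a + k)*(a + k)*(2*a + k)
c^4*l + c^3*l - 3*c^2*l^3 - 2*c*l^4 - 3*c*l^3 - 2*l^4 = (c - 2*l)*(c + l)^2*(c*l + l)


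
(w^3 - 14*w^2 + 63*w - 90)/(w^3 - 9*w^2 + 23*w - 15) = (w - 6)/(w - 1)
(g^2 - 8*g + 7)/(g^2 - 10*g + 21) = (g - 1)/(g - 3)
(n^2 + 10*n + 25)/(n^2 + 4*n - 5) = (n + 5)/(n - 1)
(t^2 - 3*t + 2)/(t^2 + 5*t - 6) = (t - 2)/(t + 6)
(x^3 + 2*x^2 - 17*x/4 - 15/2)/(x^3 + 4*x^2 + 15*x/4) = (x - 2)/x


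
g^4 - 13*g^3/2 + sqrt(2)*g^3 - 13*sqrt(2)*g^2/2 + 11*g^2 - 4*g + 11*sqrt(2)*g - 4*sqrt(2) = (g - 4)*(g - 2)*(g - 1/2)*(g + sqrt(2))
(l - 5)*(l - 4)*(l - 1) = l^3 - 10*l^2 + 29*l - 20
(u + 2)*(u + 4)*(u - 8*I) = u^3 + 6*u^2 - 8*I*u^2 + 8*u - 48*I*u - 64*I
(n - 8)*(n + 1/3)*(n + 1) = n^3 - 20*n^2/3 - 31*n/3 - 8/3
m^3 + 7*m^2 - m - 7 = (m - 1)*(m + 1)*(m + 7)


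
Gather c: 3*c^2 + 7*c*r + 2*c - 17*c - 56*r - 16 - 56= 3*c^2 + c*(7*r - 15) - 56*r - 72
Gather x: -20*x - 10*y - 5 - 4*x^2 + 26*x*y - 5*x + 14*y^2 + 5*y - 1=-4*x^2 + x*(26*y - 25) + 14*y^2 - 5*y - 6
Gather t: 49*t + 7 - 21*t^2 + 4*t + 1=-21*t^2 + 53*t + 8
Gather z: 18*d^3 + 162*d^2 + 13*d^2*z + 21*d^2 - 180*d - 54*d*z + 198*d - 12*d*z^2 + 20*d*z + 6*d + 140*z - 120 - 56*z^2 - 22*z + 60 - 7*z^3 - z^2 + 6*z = 18*d^3 + 183*d^2 + 24*d - 7*z^3 + z^2*(-12*d - 57) + z*(13*d^2 - 34*d + 124) - 60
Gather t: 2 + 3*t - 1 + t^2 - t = t^2 + 2*t + 1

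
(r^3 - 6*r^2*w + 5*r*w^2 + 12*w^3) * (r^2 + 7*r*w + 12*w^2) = r^5 + r^4*w - 25*r^3*w^2 - 25*r^2*w^3 + 144*r*w^4 + 144*w^5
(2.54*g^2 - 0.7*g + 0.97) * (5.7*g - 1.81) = 14.478*g^3 - 8.5874*g^2 + 6.796*g - 1.7557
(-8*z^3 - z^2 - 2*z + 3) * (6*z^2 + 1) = -48*z^5 - 6*z^4 - 20*z^3 + 17*z^2 - 2*z + 3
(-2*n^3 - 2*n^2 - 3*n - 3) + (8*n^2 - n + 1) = -2*n^3 + 6*n^2 - 4*n - 2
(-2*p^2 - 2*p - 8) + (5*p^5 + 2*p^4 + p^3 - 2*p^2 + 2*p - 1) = 5*p^5 + 2*p^4 + p^3 - 4*p^2 - 9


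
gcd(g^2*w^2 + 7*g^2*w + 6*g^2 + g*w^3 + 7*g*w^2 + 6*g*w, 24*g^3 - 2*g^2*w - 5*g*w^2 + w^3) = 1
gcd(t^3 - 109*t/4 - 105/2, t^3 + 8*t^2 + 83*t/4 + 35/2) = t^2 + 6*t + 35/4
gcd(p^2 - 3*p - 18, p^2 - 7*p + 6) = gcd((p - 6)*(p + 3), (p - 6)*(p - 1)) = p - 6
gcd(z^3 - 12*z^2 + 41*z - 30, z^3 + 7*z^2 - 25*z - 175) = z - 5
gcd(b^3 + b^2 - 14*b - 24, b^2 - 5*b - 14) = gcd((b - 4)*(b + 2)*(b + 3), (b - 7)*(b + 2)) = b + 2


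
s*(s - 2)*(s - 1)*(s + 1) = s^4 - 2*s^3 - s^2 + 2*s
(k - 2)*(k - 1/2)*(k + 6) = k^3 + 7*k^2/2 - 14*k + 6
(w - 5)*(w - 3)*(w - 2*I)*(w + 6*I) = w^4 - 8*w^3 + 4*I*w^3 + 27*w^2 - 32*I*w^2 - 96*w + 60*I*w + 180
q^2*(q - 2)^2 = q^4 - 4*q^3 + 4*q^2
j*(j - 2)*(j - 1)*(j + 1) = j^4 - 2*j^3 - j^2 + 2*j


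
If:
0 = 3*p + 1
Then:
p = -1/3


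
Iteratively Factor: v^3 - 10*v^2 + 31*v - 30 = (v - 3)*(v^2 - 7*v + 10) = (v - 3)*(v - 2)*(v - 5)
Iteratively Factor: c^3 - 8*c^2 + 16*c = (c - 4)*(c^2 - 4*c) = c*(c - 4)*(c - 4)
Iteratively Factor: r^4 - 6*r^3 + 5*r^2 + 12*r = (r - 3)*(r^3 - 3*r^2 - 4*r) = r*(r - 3)*(r^2 - 3*r - 4) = r*(r - 3)*(r + 1)*(r - 4)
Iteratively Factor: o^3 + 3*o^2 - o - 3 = (o - 1)*(o^2 + 4*o + 3) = (o - 1)*(o + 3)*(o + 1)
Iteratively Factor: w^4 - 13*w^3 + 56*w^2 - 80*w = (w)*(w^3 - 13*w^2 + 56*w - 80) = w*(w - 5)*(w^2 - 8*w + 16) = w*(w - 5)*(w - 4)*(w - 4)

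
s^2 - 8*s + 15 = (s - 5)*(s - 3)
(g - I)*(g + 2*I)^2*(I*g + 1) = I*g^4 - 2*g^3 + 3*I*g^2 - 4*g + 4*I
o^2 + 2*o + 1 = (o + 1)^2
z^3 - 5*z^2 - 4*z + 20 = (z - 5)*(z - 2)*(z + 2)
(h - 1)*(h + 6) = h^2 + 5*h - 6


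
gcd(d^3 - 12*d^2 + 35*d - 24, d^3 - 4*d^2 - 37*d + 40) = d^2 - 9*d + 8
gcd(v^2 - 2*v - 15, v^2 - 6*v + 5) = v - 5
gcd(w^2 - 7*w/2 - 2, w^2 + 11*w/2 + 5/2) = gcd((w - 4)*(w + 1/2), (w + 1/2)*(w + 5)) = w + 1/2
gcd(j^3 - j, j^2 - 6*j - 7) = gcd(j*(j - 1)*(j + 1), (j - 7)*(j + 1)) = j + 1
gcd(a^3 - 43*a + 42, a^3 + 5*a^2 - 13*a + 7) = a^2 + 6*a - 7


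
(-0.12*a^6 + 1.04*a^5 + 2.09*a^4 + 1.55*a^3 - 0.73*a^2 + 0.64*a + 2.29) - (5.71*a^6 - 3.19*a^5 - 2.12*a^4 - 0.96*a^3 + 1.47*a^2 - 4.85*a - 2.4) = -5.83*a^6 + 4.23*a^5 + 4.21*a^4 + 2.51*a^3 - 2.2*a^2 + 5.49*a + 4.69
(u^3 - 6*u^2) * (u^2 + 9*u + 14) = u^5 + 3*u^4 - 40*u^3 - 84*u^2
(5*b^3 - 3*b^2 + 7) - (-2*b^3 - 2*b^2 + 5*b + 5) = 7*b^3 - b^2 - 5*b + 2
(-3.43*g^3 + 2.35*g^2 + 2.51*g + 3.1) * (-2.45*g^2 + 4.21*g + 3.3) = 8.4035*g^5 - 20.1978*g^4 - 7.575*g^3 + 10.7271*g^2 + 21.334*g + 10.23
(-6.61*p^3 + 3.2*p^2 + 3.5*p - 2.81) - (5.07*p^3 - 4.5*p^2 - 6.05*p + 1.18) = -11.68*p^3 + 7.7*p^2 + 9.55*p - 3.99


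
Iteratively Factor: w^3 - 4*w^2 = (w)*(w^2 - 4*w) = w*(w - 4)*(w)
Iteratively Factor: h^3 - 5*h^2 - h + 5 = (h - 1)*(h^2 - 4*h - 5) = (h - 5)*(h - 1)*(h + 1)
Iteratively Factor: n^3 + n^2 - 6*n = (n + 3)*(n^2 - 2*n) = (n - 2)*(n + 3)*(n)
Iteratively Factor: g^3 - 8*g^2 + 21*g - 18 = (g - 2)*(g^2 - 6*g + 9) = (g - 3)*(g - 2)*(g - 3)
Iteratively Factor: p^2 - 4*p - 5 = (p - 5)*(p + 1)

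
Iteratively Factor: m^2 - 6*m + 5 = (m - 1)*(m - 5)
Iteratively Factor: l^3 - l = (l)*(l^2 - 1) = l*(l - 1)*(l + 1)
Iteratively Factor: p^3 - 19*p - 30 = (p - 5)*(p^2 + 5*p + 6) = (p - 5)*(p + 2)*(p + 3)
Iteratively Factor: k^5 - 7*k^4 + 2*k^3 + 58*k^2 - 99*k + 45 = (k - 3)*(k^4 - 4*k^3 - 10*k^2 + 28*k - 15) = (k - 3)*(k - 1)*(k^3 - 3*k^2 - 13*k + 15) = (k - 5)*(k - 3)*(k - 1)*(k^2 + 2*k - 3) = (k - 5)*(k - 3)*(k - 1)^2*(k + 3)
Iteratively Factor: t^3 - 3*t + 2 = (t - 1)*(t^2 + t - 2) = (t - 1)^2*(t + 2)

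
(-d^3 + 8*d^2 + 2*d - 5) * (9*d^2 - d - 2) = -9*d^5 + 73*d^4 + 12*d^3 - 63*d^2 + d + 10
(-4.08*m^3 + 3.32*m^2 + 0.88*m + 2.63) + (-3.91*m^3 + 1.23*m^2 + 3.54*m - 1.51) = -7.99*m^3 + 4.55*m^2 + 4.42*m + 1.12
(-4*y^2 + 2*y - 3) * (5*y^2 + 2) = -20*y^4 + 10*y^3 - 23*y^2 + 4*y - 6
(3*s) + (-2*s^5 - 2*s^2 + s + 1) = -2*s^5 - 2*s^2 + 4*s + 1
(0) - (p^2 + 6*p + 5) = -p^2 - 6*p - 5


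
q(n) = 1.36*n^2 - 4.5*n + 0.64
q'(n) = 2.72*n - 4.5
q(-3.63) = 34.90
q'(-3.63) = -14.37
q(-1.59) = 11.23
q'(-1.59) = -8.82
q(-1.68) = 12.04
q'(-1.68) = -9.07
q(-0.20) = 1.59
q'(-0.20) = -5.04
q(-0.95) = 6.14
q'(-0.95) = -7.08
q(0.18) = -0.13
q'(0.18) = -4.01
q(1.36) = -2.96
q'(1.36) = -0.80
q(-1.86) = 13.72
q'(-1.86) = -9.56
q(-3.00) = 26.38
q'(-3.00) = -12.66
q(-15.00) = 374.14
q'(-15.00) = -45.30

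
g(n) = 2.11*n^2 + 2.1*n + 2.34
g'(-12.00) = -48.54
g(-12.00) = 280.98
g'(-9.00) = -35.88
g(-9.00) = 154.35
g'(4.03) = 19.11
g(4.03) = 45.07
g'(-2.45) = -8.24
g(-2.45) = 9.86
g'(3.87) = 18.43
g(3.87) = 42.07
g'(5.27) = 24.34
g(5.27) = 72.01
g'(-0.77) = -1.15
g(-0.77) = 1.97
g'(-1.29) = -3.34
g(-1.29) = 3.14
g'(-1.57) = -4.53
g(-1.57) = 4.24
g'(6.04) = 27.59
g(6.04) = 92.00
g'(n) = 4.22*n + 2.1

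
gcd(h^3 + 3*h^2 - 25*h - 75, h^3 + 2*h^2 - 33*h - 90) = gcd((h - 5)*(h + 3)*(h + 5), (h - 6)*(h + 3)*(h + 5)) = h^2 + 8*h + 15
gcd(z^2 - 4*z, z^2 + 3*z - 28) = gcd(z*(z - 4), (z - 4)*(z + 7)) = z - 4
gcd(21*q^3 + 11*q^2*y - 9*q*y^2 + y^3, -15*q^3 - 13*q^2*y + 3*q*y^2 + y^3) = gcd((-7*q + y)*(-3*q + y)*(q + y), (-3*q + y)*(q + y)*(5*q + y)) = -3*q^2 - 2*q*y + y^2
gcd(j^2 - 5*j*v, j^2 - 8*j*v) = j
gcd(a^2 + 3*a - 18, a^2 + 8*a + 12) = a + 6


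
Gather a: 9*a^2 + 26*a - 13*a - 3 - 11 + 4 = 9*a^2 + 13*a - 10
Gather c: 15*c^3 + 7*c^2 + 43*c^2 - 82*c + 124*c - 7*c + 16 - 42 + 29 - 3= 15*c^3 + 50*c^2 + 35*c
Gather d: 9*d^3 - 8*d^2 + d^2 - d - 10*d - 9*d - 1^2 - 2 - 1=9*d^3 - 7*d^2 - 20*d - 4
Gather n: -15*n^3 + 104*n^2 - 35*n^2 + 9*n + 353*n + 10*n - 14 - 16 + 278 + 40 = -15*n^3 + 69*n^2 + 372*n + 288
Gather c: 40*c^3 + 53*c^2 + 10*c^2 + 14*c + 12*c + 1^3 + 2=40*c^3 + 63*c^2 + 26*c + 3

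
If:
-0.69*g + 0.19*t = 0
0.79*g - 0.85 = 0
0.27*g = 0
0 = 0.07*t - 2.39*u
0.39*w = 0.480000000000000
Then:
No Solution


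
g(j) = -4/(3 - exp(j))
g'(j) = -4*exp(j)/(3 - exp(j))^2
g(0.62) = -3.51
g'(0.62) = -5.71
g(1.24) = 8.78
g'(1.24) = -66.59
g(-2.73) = -1.36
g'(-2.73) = -0.03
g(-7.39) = -1.33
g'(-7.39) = -0.00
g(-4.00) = -1.34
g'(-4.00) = -0.01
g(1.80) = 1.31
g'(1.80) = -2.60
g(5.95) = 0.01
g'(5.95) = -0.01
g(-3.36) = -1.35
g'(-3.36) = -0.02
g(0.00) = -2.00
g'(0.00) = -1.00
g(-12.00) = -1.33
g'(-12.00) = 0.00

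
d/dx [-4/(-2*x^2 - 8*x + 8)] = 4*(-x - 2)/(x^2 + 4*x - 4)^2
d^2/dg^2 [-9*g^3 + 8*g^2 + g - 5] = 16 - 54*g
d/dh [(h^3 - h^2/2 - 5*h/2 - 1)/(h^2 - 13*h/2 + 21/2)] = (4*h^4 - 52*h^3 + 149*h^2 - 34*h - 131)/(4*h^4 - 52*h^3 + 253*h^2 - 546*h + 441)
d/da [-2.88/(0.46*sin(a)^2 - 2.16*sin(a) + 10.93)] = (2.6496*sin(a) - 6.2208)*cos(a)/(0.46*sin(a)^2 - 2.16*sin(a) + 10.93)^2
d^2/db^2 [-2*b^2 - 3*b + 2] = -4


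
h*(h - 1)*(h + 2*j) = h^3 + 2*h^2*j - h^2 - 2*h*j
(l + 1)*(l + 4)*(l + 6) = l^3 + 11*l^2 + 34*l + 24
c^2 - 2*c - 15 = (c - 5)*(c + 3)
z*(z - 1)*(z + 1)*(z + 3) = z^4 + 3*z^3 - z^2 - 3*z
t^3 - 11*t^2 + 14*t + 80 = (t - 8)*(t - 5)*(t + 2)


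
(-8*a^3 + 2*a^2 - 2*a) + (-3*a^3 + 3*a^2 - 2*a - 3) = -11*a^3 + 5*a^2 - 4*a - 3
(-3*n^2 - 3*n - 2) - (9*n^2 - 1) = -12*n^2 - 3*n - 1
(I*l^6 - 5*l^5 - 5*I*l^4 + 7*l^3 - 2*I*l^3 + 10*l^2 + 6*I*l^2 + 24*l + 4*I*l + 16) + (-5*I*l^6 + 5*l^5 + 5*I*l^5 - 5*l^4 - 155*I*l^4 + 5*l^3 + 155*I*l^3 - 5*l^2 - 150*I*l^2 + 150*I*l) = -4*I*l^6 + 5*I*l^5 - 5*l^4 - 160*I*l^4 + 12*l^3 + 153*I*l^3 + 5*l^2 - 144*I*l^2 + 24*l + 154*I*l + 16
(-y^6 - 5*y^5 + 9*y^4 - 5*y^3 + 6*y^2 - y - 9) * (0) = 0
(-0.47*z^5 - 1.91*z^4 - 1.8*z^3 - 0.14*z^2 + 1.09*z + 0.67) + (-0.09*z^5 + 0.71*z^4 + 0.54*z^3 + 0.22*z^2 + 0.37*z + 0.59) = -0.56*z^5 - 1.2*z^4 - 1.26*z^3 + 0.08*z^2 + 1.46*z + 1.26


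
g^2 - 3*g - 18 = (g - 6)*(g + 3)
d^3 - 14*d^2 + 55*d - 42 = (d - 7)*(d - 6)*(d - 1)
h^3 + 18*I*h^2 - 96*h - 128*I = (h + 2*I)*(h + 8*I)^2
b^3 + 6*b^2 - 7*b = b*(b - 1)*(b + 7)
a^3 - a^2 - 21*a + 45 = (a - 3)^2*(a + 5)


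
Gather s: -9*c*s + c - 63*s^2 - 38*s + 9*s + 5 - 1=c - 63*s^2 + s*(-9*c - 29) + 4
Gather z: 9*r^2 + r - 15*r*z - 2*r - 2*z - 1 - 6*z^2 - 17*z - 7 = 9*r^2 - r - 6*z^2 + z*(-15*r - 19) - 8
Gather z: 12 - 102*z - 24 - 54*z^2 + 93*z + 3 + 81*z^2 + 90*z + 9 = 27*z^2 + 81*z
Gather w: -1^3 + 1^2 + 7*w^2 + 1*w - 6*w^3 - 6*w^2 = -6*w^3 + w^2 + w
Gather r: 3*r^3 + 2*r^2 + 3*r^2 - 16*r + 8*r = 3*r^3 + 5*r^2 - 8*r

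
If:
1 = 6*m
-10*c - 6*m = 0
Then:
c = -1/10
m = 1/6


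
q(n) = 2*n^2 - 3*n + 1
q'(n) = 4*n - 3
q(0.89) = -0.09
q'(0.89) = 0.56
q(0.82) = -0.12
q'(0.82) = 0.28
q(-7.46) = 134.68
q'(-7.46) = -32.84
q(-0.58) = 3.41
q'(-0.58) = -5.32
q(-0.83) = 4.87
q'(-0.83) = -6.32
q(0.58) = -0.07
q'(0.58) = -0.68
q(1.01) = 0.01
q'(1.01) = 1.04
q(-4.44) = 53.75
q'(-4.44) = -20.76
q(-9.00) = 190.00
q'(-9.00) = -39.00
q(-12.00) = 325.00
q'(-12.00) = -51.00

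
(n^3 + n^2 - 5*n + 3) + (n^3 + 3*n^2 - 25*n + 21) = 2*n^3 + 4*n^2 - 30*n + 24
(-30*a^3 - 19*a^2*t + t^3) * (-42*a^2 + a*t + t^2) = 1260*a^5 + 768*a^4*t - 49*a^3*t^2 - 61*a^2*t^3 + a*t^4 + t^5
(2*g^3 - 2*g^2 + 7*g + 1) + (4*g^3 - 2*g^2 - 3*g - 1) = 6*g^3 - 4*g^2 + 4*g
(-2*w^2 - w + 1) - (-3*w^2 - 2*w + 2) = w^2 + w - 1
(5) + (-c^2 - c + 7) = -c^2 - c + 12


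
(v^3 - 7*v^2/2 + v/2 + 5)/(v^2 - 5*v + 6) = (2*v^2 - 3*v - 5)/(2*(v - 3))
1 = 1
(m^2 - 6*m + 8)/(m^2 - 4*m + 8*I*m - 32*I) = (m - 2)/(m + 8*I)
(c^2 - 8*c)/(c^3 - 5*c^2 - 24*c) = 1/(c + 3)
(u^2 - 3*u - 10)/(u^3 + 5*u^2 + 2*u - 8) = (u - 5)/(u^2 + 3*u - 4)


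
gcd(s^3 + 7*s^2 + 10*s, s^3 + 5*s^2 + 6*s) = s^2 + 2*s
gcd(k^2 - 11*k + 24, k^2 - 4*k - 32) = k - 8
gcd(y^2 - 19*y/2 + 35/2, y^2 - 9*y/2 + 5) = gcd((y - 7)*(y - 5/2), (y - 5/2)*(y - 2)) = y - 5/2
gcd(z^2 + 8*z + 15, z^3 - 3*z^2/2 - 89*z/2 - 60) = z + 5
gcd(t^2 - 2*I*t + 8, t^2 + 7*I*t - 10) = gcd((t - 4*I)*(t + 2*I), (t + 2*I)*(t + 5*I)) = t + 2*I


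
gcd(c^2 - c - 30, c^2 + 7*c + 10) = c + 5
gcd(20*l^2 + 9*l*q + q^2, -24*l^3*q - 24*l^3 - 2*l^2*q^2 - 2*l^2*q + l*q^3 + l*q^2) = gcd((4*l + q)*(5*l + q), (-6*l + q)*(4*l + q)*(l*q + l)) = 4*l + q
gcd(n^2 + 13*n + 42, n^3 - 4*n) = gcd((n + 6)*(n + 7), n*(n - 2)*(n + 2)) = 1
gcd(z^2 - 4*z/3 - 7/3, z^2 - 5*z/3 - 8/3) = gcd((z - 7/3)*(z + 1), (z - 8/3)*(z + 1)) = z + 1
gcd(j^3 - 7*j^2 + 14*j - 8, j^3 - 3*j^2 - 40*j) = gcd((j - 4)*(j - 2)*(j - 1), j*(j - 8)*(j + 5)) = 1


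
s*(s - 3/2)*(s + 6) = s^3 + 9*s^2/2 - 9*s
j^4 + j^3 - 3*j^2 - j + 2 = (j - 1)^2*(j + 1)*(j + 2)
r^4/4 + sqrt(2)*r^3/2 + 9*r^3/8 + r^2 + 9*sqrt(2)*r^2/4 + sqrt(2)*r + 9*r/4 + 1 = (r/2 + sqrt(2)/2)^2*(r + 1/2)*(r + 4)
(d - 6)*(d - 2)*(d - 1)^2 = d^4 - 10*d^3 + 29*d^2 - 32*d + 12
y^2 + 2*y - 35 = (y - 5)*(y + 7)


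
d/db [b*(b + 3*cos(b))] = -3*b*sin(b) + 2*b + 3*cos(b)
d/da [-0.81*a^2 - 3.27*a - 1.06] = -1.62*a - 3.27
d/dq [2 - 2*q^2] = -4*q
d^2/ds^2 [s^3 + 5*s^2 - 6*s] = 6*s + 10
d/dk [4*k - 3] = 4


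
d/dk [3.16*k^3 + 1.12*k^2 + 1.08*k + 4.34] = 9.48*k^2 + 2.24*k + 1.08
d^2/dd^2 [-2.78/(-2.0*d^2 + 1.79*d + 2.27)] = (22.24*d^2 - 19.9048*d - 2.78*(4.0*d - 1.79)*(8.0*d - 3.58) - 25.2424)/(-2.0*d^2 + 1.79*d + 2.27)^3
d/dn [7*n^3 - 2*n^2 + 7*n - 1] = 21*n^2 - 4*n + 7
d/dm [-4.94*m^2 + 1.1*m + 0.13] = 1.1 - 9.88*m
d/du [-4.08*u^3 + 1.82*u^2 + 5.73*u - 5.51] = -12.24*u^2 + 3.64*u + 5.73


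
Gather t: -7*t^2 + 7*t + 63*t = -7*t^2 + 70*t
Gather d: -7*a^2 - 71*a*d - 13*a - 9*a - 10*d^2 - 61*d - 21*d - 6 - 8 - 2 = -7*a^2 - 22*a - 10*d^2 + d*(-71*a - 82) - 16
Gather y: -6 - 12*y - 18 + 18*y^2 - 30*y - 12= 18*y^2 - 42*y - 36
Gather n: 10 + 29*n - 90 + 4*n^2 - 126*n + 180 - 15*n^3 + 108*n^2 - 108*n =-15*n^3 + 112*n^2 - 205*n + 100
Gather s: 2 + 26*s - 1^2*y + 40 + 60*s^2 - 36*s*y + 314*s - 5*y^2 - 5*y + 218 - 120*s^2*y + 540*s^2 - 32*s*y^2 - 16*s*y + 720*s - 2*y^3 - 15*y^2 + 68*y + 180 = s^2*(600 - 120*y) + s*(-32*y^2 - 52*y + 1060) - 2*y^3 - 20*y^2 + 62*y + 440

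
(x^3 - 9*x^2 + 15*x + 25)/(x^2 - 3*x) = (x^3 - 9*x^2 + 15*x + 25)/(x*(x - 3))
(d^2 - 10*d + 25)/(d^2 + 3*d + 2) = (d^2 - 10*d + 25)/(d^2 + 3*d + 2)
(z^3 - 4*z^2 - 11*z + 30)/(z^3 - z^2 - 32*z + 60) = (z + 3)/(z + 6)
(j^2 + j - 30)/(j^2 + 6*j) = (j - 5)/j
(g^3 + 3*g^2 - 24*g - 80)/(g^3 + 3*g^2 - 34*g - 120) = (g^2 - g - 20)/(g^2 - g - 30)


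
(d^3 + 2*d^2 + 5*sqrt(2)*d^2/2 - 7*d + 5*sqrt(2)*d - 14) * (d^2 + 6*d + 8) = d^5 + 5*sqrt(2)*d^4/2 + 8*d^4 + 13*d^3 + 20*sqrt(2)*d^3 - 40*d^2 + 50*sqrt(2)*d^2 - 140*d + 40*sqrt(2)*d - 112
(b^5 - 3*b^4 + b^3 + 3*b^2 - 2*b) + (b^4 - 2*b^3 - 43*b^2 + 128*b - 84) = b^5 - 2*b^4 - b^3 - 40*b^2 + 126*b - 84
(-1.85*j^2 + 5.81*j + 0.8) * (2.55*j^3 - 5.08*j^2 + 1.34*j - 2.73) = -4.7175*j^5 + 24.2135*j^4 - 29.9538*j^3 + 8.7719*j^2 - 14.7893*j - 2.184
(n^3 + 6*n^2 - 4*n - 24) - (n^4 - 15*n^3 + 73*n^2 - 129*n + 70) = -n^4 + 16*n^3 - 67*n^2 + 125*n - 94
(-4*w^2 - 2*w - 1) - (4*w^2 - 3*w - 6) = -8*w^2 + w + 5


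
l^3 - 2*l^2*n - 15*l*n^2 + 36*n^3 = (l - 3*n)^2*(l + 4*n)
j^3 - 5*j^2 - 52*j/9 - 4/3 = (j - 6)*(j + 1/3)*(j + 2/3)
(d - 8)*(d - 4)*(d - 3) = d^3 - 15*d^2 + 68*d - 96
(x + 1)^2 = x^2 + 2*x + 1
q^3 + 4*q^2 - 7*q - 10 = (q - 2)*(q + 1)*(q + 5)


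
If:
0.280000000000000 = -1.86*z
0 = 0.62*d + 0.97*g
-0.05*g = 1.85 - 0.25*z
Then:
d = 59.06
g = -37.75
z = -0.15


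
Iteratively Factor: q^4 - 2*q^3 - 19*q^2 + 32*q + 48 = (q + 4)*(q^3 - 6*q^2 + 5*q + 12) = (q + 1)*(q + 4)*(q^2 - 7*q + 12) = (q - 3)*(q + 1)*(q + 4)*(q - 4)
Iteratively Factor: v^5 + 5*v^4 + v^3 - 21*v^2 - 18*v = (v + 3)*(v^4 + 2*v^3 - 5*v^2 - 6*v) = (v + 3)^2*(v^3 - v^2 - 2*v) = (v + 1)*(v + 3)^2*(v^2 - 2*v) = v*(v + 1)*(v + 3)^2*(v - 2)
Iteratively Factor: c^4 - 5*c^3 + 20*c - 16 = (c - 1)*(c^3 - 4*c^2 - 4*c + 16) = (c - 2)*(c - 1)*(c^2 - 2*c - 8) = (c - 4)*(c - 2)*(c - 1)*(c + 2)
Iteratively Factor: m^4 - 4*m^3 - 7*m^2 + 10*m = (m)*(m^3 - 4*m^2 - 7*m + 10) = m*(m - 5)*(m^2 + m - 2) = m*(m - 5)*(m + 2)*(m - 1)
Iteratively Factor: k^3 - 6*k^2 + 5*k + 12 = (k + 1)*(k^2 - 7*k + 12) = (k - 4)*(k + 1)*(k - 3)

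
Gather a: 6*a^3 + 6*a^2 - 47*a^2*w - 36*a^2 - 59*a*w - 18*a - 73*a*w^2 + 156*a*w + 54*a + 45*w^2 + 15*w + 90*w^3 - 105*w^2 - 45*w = 6*a^3 + a^2*(-47*w - 30) + a*(-73*w^2 + 97*w + 36) + 90*w^3 - 60*w^2 - 30*w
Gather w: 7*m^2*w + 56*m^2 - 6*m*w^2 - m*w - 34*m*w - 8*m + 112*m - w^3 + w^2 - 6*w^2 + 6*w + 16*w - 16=56*m^2 + 104*m - w^3 + w^2*(-6*m - 5) + w*(7*m^2 - 35*m + 22) - 16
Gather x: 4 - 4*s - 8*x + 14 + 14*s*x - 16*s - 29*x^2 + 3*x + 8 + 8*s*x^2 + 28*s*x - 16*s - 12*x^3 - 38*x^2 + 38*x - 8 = -36*s - 12*x^3 + x^2*(8*s - 67) + x*(42*s + 33) + 18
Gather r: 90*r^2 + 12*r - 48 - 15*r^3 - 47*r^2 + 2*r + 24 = -15*r^3 + 43*r^2 + 14*r - 24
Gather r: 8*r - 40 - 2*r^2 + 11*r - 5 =-2*r^2 + 19*r - 45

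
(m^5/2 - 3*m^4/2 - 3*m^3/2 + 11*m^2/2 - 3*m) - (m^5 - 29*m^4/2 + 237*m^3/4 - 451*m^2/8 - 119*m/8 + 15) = -m^5/2 + 13*m^4 - 243*m^3/4 + 495*m^2/8 + 95*m/8 - 15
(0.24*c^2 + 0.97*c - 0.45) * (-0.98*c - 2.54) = -0.2352*c^3 - 1.5602*c^2 - 2.0228*c + 1.143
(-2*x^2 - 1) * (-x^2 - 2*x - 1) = 2*x^4 + 4*x^3 + 3*x^2 + 2*x + 1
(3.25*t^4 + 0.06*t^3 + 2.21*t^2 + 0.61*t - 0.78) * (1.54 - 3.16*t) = -10.27*t^5 + 4.8154*t^4 - 6.8912*t^3 + 1.4758*t^2 + 3.4042*t - 1.2012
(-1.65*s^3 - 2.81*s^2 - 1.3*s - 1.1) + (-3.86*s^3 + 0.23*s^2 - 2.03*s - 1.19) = -5.51*s^3 - 2.58*s^2 - 3.33*s - 2.29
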